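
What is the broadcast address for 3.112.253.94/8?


Network: 3.0.0.0/8
Host bits = 24
Set all host bits to 1:
Broadcast: 3.255.255.255


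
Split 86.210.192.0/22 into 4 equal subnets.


New prefix = 22 + 2 = 24
Each subnet has 256 addresses
  86.210.192.0/24
  86.210.193.0/24
  86.210.194.0/24
  86.210.195.0/24
Subnets: 86.210.192.0/24, 86.210.193.0/24, 86.210.194.0/24, 86.210.195.0/24


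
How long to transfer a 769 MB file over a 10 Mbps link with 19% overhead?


Effective throughput = 10 * (1 - 19/100) = 8.1 Mbps
File size in Mb = 769 * 8 = 6152 Mb
Time = 6152 / 8.1
Time = 759.5062 seconds


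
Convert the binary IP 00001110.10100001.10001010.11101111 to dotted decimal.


00001110 = 14
10100001 = 161
10001010 = 138
11101111 = 239
IP: 14.161.138.239


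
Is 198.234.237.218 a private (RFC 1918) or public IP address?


RFC 1918 private ranges:
  10.0.0.0/8 (10.0.0.0 - 10.255.255.255)
  172.16.0.0/12 (172.16.0.0 - 172.31.255.255)
  192.168.0.0/16 (192.168.0.0 - 192.168.255.255)
Public (not in any RFC 1918 range)


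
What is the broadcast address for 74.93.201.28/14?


Network: 74.92.0.0/14
Host bits = 18
Set all host bits to 1:
Broadcast: 74.95.255.255


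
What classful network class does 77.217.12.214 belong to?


First octet: 77
Binary: 01001101
0xxxxxxx -> Class A (1-126)
Class A, default mask 255.0.0.0 (/8)


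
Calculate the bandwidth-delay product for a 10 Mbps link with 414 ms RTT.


BDP = bandwidth * RTT
= 10 Mbps * 414 ms
= 10 * 1e6 * 414 / 1000 bits
= 4140000 bits
= 517500 bytes
= 505.3711 KB
BDP = 4140000 bits (517500 bytes)


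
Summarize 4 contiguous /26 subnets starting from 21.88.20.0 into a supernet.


Original prefix: /26
Number of subnets: 4 = 2^2
New prefix = 26 - 2 = 24
Supernet: 21.88.20.0/24


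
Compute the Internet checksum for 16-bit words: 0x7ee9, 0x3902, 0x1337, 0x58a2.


Sum all words (with carry folding):
+ 0x7ee9 = 0x7ee9
+ 0x3902 = 0xb7eb
+ 0x1337 = 0xcb22
+ 0x58a2 = 0x23c5
One's complement: ~0x23c5
Checksum = 0xdc3a


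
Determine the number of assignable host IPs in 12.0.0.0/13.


Host bits = 32 - 13 = 19
Total addresses = 2^19 = 524288
Usable = total - 2 (network and broadcast)
Usable hosts: 524286


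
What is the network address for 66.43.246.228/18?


IP:   01000010.00101011.11110110.11100100
Mask: 11111111.11111111.11000000.00000000
AND operation:
Net:  01000010.00101011.11000000.00000000
Network: 66.43.192.0/18


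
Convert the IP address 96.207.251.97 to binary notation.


96 = 01100000
207 = 11001111
251 = 11111011
97 = 01100001
Binary: 01100000.11001111.11111011.01100001


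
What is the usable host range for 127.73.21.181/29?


Network: 127.73.21.176
Broadcast: 127.73.21.183
First usable = network + 1
Last usable = broadcast - 1
Range: 127.73.21.177 to 127.73.21.182


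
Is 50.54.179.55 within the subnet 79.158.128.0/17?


Subnet network: 79.158.128.0
Test IP AND mask: 50.54.128.0
No, 50.54.179.55 is not in 79.158.128.0/17


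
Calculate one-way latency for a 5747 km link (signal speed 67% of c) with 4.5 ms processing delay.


Speed = 0.67 * 3e5 km/s = 201000 km/s
Propagation delay = 5747 / 201000 = 0.0286 s = 28.592 ms
Processing delay = 4.5 ms
Total one-way latency = 33.092 ms


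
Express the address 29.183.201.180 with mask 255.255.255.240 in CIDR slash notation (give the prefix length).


Binary: 11111111.11111111.11111111.11110000
Count leading 1s
Prefix: /28


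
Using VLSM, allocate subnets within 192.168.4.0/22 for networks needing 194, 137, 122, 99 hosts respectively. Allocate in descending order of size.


194 hosts -> /24 (254 usable): 192.168.4.0/24
137 hosts -> /24 (254 usable): 192.168.5.0/24
122 hosts -> /25 (126 usable): 192.168.6.0/25
99 hosts -> /25 (126 usable): 192.168.6.128/25
Allocation: 192.168.4.0/24 (194 hosts, 254 usable); 192.168.5.0/24 (137 hosts, 254 usable); 192.168.6.0/25 (122 hosts, 126 usable); 192.168.6.128/25 (99 hosts, 126 usable)


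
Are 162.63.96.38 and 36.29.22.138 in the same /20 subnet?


Mask: 255.255.240.0
162.63.96.38 AND mask = 162.63.96.0
36.29.22.138 AND mask = 36.29.16.0
No, different subnets (162.63.96.0 vs 36.29.16.0)


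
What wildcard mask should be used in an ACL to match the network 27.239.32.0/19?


Subnet mask: 255.255.224.0
Wildcard = 255.255.255.255 - subnet mask
255 - 255 = 0
255 - 255 = 0
255 - 224 = 31
255 - 0 = 255
Wildcard: 0.0.31.255


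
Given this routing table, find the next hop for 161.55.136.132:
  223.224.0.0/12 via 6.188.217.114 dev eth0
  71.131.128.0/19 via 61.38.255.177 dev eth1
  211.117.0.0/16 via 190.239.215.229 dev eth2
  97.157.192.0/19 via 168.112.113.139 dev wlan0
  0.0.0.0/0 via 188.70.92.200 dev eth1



Longest prefix match for 161.55.136.132:
  /12 223.224.0.0: no
  /19 71.131.128.0: no
  /16 211.117.0.0: no
  /19 97.157.192.0: no
  /0 0.0.0.0: MATCH
Selected: next-hop 188.70.92.200 via eth1 (matched /0)


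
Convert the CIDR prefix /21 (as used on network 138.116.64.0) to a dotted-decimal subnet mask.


/21 means 21 network bits, 11 host bits
Binary: 11111111111111111111100000000000
Mask: 255.255.248.0


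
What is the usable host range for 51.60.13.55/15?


Network: 51.60.0.0
Broadcast: 51.61.255.255
First usable = network + 1
Last usable = broadcast - 1
Range: 51.60.0.1 to 51.61.255.254


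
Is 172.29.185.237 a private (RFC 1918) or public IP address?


RFC 1918 private ranges:
  10.0.0.0/8 (10.0.0.0 - 10.255.255.255)
  172.16.0.0/12 (172.16.0.0 - 172.31.255.255)
  192.168.0.0/16 (192.168.0.0 - 192.168.255.255)
Private (in 172.16.0.0/12)


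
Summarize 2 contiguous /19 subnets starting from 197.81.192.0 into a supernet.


Original prefix: /19
Number of subnets: 2 = 2^1
New prefix = 19 - 1 = 18
Supernet: 197.81.192.0/18


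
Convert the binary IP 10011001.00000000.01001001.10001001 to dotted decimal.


10011001 = 153
00000000 = 0
01001001 = 73
10001001 = 137
IP: 153.0.73.137


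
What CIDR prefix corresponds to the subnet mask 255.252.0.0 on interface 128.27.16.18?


Binary: 11111111.11111100.00000000.00000000
Count leading 1s
Prefix: /14


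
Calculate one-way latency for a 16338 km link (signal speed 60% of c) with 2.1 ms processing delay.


Speed = 0.6 * 3e5 km/s = 180000 km/s
Propagation delay = 16338 / 180000 = 0.0908 s = 90.7667 ms
Processing delay = 2.1 ms
Total one-way latency = 92.8667 ms


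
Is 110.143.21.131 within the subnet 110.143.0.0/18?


Subnet network: 110.143.0.0
Test IP AND mask: 110.143.0.0
Yes, 110.143.21.131 is in 110.143.0.0/18


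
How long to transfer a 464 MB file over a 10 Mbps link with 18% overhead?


Effective throughput = 10 * (1 - 18/100) = 8.2 Mbps
File size in Mb = 464 * 8 = 3712 Mb
Time = 3712 / 8.2
Time = 452.6829 seconds


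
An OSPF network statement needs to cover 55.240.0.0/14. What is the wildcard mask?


Subnet mask: 255.252.0.0
Wildcard = 255.255.255.255 - subnet mask
255 - 255 = 0
255 - 252 = 3
255 - 0 = 255
255 - 0 = 255
Wildcard: 0.3.255.255


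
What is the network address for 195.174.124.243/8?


IP:   11000011.10101110.01111100.11110011
Mask: 11111111.00000000.00000000.00000000
AND operation:
Net:  11000011.00000000.00000000.00000000
Network: 195.0.0.0/8


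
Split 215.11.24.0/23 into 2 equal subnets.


New prefix = 23 + 1 = 24
Each subnet has 256 addresses
  215.11.24.0/24
  215.11.25.0/24
Subnets: 215.11.24.0/24, 215.11.25.0/24


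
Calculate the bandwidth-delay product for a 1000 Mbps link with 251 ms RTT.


BDP = bandwidth * RTT
= 1000 Mbps * 251 ms
= 1000 * 1e6 * 251 / 1000 bits
= 251000000 bits
= 31375000 bytes
= 30639.6484 KB
BDP = 251000000 bits (31375000 bytes)


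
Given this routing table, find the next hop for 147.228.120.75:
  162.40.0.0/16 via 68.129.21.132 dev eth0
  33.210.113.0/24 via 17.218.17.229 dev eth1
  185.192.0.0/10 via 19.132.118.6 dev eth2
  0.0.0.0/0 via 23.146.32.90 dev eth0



Longest prefix match for 147.228.120.75:
  /16 162.40.0.0: no
  /24 33.210.113.0: no
  /10 185.192.0.0: no
  /0 0.0.0.0: MATCH
Selected: next-hop 23.146.32.90 via eth0 (matched /0)


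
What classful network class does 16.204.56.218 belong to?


First octet: 16
Binary: 00010000
0xxxxxxx -> Class A (1-126)
Class A, default mask 255.0.0.0 (/8)


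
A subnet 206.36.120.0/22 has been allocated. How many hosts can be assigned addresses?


Host bits = 32 - 22 = 10
Total addresses = 2^10 = 1024
Usable = total - 2 (network and broadcast)
Usable hosts: 1022


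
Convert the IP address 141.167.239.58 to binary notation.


141 = 10001101
167 = 10100111
239 = 11101111
58 = 00111010
Binary: 10001101.10100111.11101111.00111010


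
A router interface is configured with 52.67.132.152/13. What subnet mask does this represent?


/13 means 13 network bits, 19 host bits
Binary: 11111111111110000000000000000000
Mask: 255.248.0.0


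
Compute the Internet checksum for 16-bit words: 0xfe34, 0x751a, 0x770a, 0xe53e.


Sum all words (with carry folding):
+ 0xfe34 = 0xfe34
+ 0x751a = 0x734f
+ 0x770a = 0xea59
+ 0xe53e = 0xcf98
One's complement: ~0xcf98
Checksum = 0x3067


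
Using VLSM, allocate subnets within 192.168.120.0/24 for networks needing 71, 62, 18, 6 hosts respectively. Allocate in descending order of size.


71 hosts -> /25 (126 usable): 192.168.120.0/25
62 hosts -> /26 (62 usable): 192.168.120.128/26
18 hosts -> /27 (30 usable): 192.168.120.192/27
6 hosts -> /29 (6 usable): 192.168.120.224/29
Allocation: 192.168.120.0/25 (71 hosts, 126 usable); 192.168.120.128/26 (62 hosts, 62 usable); 192.168.120.192/27 (18 hosts, 30 usable); 192.168.120.224/29 (6 hosts, 6 usable)


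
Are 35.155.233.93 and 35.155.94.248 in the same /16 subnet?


Mask: 255.255.0.0
35.155.233.93 AND mask = 35.155.0.0
35.155.94.248 AND mask = 35.155.0.0
Yes, same subnet (35.155.0.0)


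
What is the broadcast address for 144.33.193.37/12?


Network: 144.32.0.0/12
Host bits = 20
Set all host bits to 1:
Broadcast: 144.47.255.255


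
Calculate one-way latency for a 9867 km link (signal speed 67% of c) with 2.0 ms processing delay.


Speed = 0.67 * 3e5 km/s = 201000 km/s
Propagation delay = 9867 / 201000 = 0.0491 s = 49.0896 ms
Processing delay = 2.0 ms
Total one-way latency = 51.0896 ms


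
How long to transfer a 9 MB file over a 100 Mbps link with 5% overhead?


Effective throughput = 100 * (1 - 5/100) = 95 Mbps
File size in Mb = 9 * 8 = 72 Mb
Time = 72 / 95
Time = 0.7579 seconds


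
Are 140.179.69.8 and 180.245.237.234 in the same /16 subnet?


Mask: 255.255.0.0
140.179.69.8 AND mask = 140.179.0.0
180.245.237.234 AND mask = 180.245.0.0
No, different subnets (140.179.0.0 vs 180.245.0.0)


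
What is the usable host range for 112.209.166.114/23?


Network: 112.209.166.0
Broadcast: 112.209.167.255
First usable = network + 1
Last usable = broadcast - 1
Range: 112.209.166.1 to 112.209.167.254


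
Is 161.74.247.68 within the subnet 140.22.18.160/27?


Subnet network: 140.22.18.160
Test IP AND mask: 161.74.247.64
No, 161.74.247.68 is not in 140.22.18.160/27


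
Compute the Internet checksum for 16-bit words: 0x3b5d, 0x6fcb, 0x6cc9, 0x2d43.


Sum all words (with carry folding):
+ 0x3b5d = 0x3b5d
+ 0x6fcb = 0xab28
+ 0x6cc9 = 0x17f2
+ 0x2d43 = 0x4535
One's complement: ~0x4535
Checksum = 0xbaca


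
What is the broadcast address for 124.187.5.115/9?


Network: 124.128.0.0/9
Host bits = 23
Set all host bits to 1:
Broadcast: 124.255.255.255


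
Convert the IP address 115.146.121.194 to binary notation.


115 = 01110011
146 = 10010010
121 = 01111001
194 = 11000010
Binary: 01110011.10010010.01111001.11000010


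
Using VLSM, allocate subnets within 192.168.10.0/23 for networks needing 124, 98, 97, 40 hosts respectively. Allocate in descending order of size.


124 hosts -> /25 (126 usable): 192.168.10.0/25
98 hosts -> /25 (126 usable): 192.168.10.128/25
97 hosts -> /25 (126 usable): 192.168.11.0/25
40 hosts -> /26 (62 usable): 192.168.11.128/26
Allocation: 192.168.10.0/25 (124 hosts, 126 usable); 192.168.10.128/25 (98 hosts, 126 usable); 192.168.11.0/25 (97 hosts, 126 usable); 192.168.11.128/26 (40 hosts, 62 usable)


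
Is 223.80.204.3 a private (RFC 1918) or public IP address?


RFC 1918 private ranges:
  10.0.0.0/8 (10.0.0.0 - 10.255.255.255)
  172.16.0.0/12 (172.16.0.0 - 172.31.255.255)
  192.168.0.0/16 (192.168.0.0 - 192.168.255.255)
Public (not in any RFC 1918 range)


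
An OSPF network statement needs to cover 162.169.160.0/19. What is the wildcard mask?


Subnet mask: 255.255.224.0
Wildcard = 255.255.255.255 - subnet mask
255 - 255 = 0
255 - 255 = 0
255 - 224 = 31
255 - 0 = 255
Wildcard: 0.0.31.255


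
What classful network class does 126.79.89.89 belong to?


First octet: 126
Binary: 01111110
0xxxxxxx -> Class A (1-126)
Class A, default mask 255.0.0.0 (/8)


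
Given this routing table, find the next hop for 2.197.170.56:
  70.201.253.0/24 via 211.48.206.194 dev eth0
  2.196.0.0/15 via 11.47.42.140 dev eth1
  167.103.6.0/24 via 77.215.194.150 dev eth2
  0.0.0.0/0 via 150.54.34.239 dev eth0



Longest prefix match for 2.197.170.56:
  /24 70.201.253.0: no
  /15 2.196.0.0: MATCH
  /24 167.103.6.0: no
  /0 0.0.0.0: MATCH
Selected: next-hop 11.47.42.140 via eth1 (matched /15)


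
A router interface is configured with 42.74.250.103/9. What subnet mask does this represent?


/9 means 9 network bits, 23 host bits
Binary: 11111111100000000000000000000000
Mask: 255.128.0.0


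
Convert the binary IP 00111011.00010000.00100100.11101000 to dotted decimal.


00111011 = 59
00010000 = 16
00100100 = 36
11101000 = 232
IP: 59.16.36.232


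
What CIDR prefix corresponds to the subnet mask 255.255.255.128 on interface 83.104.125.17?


Binary: 11111111.11111111.11111111.10000000
Count leading 1s
Prefix: /25


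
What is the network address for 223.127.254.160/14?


IP:   11011111.01111111.11111110.10100000
Mask: 11111111.11111100.00000000.00000000
AND operation:
Net:  11011111.01111100.00000000.00000000
Network: 223.124.0.0/14


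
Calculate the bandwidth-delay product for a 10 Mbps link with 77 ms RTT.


BDP = bandwidth * RTT
= 10 Mbps * 77 ms
= 10 * 1e6 * 77 / 1000 bits
= 770000 bits
= 96250 bytes
= 93.9941 KB
BDP = 770000 bits (96250 bytes)


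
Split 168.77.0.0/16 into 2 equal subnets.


New prefix = 16 + 1 = 17
Each subnet has 32768 addresses
  168.77.0.0/17
  168.77.128.0/17
Subnets: 168.77.0.0/17, 168.77.128.0/17


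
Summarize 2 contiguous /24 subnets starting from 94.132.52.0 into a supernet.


Original prefix: /24
Number of subnets: 2 = 2^1
New prefix = 24 - 1 = 23
Supernet: 94.132.52.0/23


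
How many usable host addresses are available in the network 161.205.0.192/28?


Host bits = 32 - 28 = 4
Total addresses = 2^4 = 16
Usable = total - 2 (network and broadcast)
Usable hosts: 14


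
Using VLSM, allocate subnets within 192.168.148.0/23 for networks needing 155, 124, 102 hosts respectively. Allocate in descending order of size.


155 hosts -> /24 (254 usable): 192.168.148.0/24
124 hosts -> /25 (126 usable): 192.168.149.0/25
102 hosts -> /25 (126 usable): 192.168.149.128/25
Allocation: 192.168.148.0/24 (155 hosts, 254 usable); 192.168.149.0/25 (124 hosts, 126 usable); 192.168.149.128/25 (102 hosts, 126 usable)


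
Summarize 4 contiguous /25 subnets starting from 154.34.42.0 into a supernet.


Original prefix: /25
Number of subnets: 4 = 2^2
New prefix = 25 - 2 = 23
Supernet: 154.34.42.0/23


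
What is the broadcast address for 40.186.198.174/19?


Network: 40.186.192.0/19
Host bits = 13
Set all host bits to 1:
Broadcast: 40.186.223.255


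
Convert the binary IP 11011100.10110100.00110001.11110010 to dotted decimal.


11011100 = 220
10110100 = 180
00110001 = 49
11110010 = 242
IP: 220.180.49.242


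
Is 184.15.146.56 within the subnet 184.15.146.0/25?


Subnet network: 184.15.146.0
Test IP AND mask: 184.15.146.0
Yes, 184.15.146.56 is in 184.15.146.0/25


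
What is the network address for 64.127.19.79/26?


IP:   01000000.01111111.00010011.01001111
Mask: 11111111.11111111.11111111.11000000
AND operation:
Net:  01000000.01111111.00010011.01000000
Network: 64.127.19.64/26


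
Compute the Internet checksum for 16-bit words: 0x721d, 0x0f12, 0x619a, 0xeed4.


Sum all words (with carry folding):
+ 0x721d = 0x721d
+ 0x0f12 = 0x812f
+ 0x619a = 0xe2c9
+ 0xeed4 = 0xd19e
One's complement: ~0xd19e
Checksum = 0x2e61


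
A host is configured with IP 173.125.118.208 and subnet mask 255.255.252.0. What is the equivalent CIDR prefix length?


Binary: 11111111.11111111.11111100.00000000
Count leading 1s
Prefix: /22


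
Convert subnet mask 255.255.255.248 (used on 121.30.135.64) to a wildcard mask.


Subnet mask: 255.255.255.248
Wildcard = 255.255.255.255 - subnet mask
255 - 255 = 0
255 - 255 = 0
255 - 255 = 0
255 - 248 = 7
Wildcard: 0.0.0.7


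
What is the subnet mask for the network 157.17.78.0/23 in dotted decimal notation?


/23 means 23 network bits, 9 host bits
Binary: 11111111111111111111111000000000
Mask: 255.255.254.0


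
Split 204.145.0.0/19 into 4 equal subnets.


New prefix = 19 + 2 = 21
Each subnet has 2048 addresses
  204.145.0.0/21
  204.145.8.0/21
  204.145.16.0/21
  204.145.24.0/21
Subnets: 204.145.0.0/21, 204.145.8.0/21, 204.145.16.0/21, 204.145.24.0/21


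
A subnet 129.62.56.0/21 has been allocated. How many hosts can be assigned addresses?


Host bits = 32 - 21 = 11
Total addresses = 2^11 = 2048
Usable = total - 2 (network and broadcast)
Usable hosts: 2046


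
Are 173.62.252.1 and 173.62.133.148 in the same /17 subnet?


Mask: 255.255.128.0
173.62.252.1 AND mask = 173.62.128.0
173.62.133.148 AND mask = 173.62.128.0
Yes, same subnet (173.62.128.0)


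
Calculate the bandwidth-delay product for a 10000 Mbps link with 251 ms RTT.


BDP = bandwidth * RTT
= 10000 Mbps * 251 ms
= 10000 * 1e6 * 251 / 1000 bits
= 2510000000 bits
= 313750000 bytes
= 306396.4844 KB
BDP = 2510000000 bits (313750000 bytes)


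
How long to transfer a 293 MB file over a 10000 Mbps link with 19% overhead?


Effective throughput = 10000 * (1 - 19/100) = 8100.0 Mbps
File size in Mb = 293 * 8 = 2344 Mb
Time = 2344 / 8100.0
Time = 0.2894 seconds


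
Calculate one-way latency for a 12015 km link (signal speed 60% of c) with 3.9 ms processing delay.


Speed = 0.6 * 3e5 km/s = 180000 km/s
Propagation delay = 12015 / 180000 = 0.0668 s = 66.75 ms
Processing delay = 3.9 ms
Total one-way latency = 70.65 ms


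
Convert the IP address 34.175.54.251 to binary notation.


34 = 00100010
175 = 10101111
54 = 00110110
251 = 11111011
Binary: 00100010.10101111.00110110.11111011


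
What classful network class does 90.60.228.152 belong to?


First octet: 90
Binary: 01011010
0xxxxxxx -> Class A (1-126)
Class A, default mask 255.0.0.0 (/8)


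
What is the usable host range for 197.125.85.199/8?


Network: 197.0.0.0
Broadcast: 197.255.255.255
First usable = network + 1
Last usable = broadcast - 1
Range: 197.0.0.1 to 197.255.255.254


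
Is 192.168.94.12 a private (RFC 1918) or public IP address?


RFC 1918 private ranges:
  10.0.0.0/8 (10.0.0.0 - 10.255.255.255)
  172.16.0.0/12 (172.16.0.0 - 172.31.255.255)
  192.168.0.0/16 (192.168.0.0 - 192.168.255.255)
Private (in 192.168.0.0/16)


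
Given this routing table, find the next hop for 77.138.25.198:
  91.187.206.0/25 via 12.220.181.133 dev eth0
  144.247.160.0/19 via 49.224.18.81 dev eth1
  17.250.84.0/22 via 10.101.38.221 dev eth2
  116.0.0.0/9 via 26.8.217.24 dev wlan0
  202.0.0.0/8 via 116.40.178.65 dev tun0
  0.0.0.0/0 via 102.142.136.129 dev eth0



Longest prefix match for 77.138.25.198:
  /25 91.187.206.0: no
  /19 144.247.160.0: no
  /22 17.250.84.0: no
  /9 116.0.0.0: no
  /8 202.0.0.0: no
  /0 0.0.0.0: MATCH
Selected: next-hop 102.142.136.129 via eth0 (matched /0)


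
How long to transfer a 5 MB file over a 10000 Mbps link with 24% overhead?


Effective throughput = 10000 * (1 - 24/100) = 7600 Mbps
File size in Mb = 5 * 8 = 40 Mb
Time = 40 / 7600
Time = 0.0053 seconds


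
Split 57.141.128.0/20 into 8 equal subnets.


New prefix = 20 + 3 = 23
Each subnet has 512 addresses
  57.141.128.0/23
  57.141.130.0/23
  57.141.132.0/23
  57.141.134.0/23
  57.141.136.0/23
  57.141.138.0/23
  57.141.140.0/23
  57.141.142.0/23
Subnets: 57.141.128.0/23, 57.141.130.0/23, 57.141.132.0/23, 57.141.134.0/23, 57.141.136.0/23, 57.141.138.0/23, 57.141.140.0/23, 57.141.142.0/23


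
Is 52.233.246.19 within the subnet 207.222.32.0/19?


Subnet network: 207.222.32.0
Test IP AND mask: 52.233.224.0
No, 52.233.246.19 is not in 207.222.32.0/19


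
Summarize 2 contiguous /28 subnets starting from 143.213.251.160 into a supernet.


Original prefix: /28
Number of subnets: 2 = 2^1
New prefix = 28 - 1 = 27
Supernet: 143.213.251.160/27


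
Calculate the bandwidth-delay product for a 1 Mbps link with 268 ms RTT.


BDP = bandwidth * RTT
= 1 Mbps * 268 ms
= 1 * 1e6 * 268 / 1000 bits
= 268000 bits
= 33500 bytes
= 32.7148 KB
BDP = 268000 bits (33500 bytes)


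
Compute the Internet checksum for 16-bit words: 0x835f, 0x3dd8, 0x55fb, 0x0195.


Sum all words (with carry folding):
+ 0x835f = 0x835f
+ 0x3dd8 = 0xc137
+ 0x55fb = 0x1733
+ 0x0195 = 0x18c8
One's complement: ~0x18c8
Checksum = 0xe737


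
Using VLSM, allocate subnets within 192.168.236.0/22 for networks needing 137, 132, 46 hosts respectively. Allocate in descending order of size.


137 hosts -> /24 (254 usable): 192.168.236.0/24
132 hosts -> /24 (254 usable): 192.168.237.0/24
46 hosts -> /26 (62 usable): 192.168.238.0/26
Allocation: 192.168.236.0/24 (137 hosts, 254 usable); 192.168.237.0/24 (132 hosts, 254 usable); 192.168.238.0/26 (46 hosts, 62 usable)


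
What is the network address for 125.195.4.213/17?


IP:   01111101.11000011.00000100.11010101
Mask: 11111111.11111111.10000000.00000000
AND operation:
Net:  01111101.11000011.00000000.00000000
Network: 125.195.0.0/17


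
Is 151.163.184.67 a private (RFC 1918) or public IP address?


RFC 1918 private ranges:
  10.0.0.0/8 (10.0.0.0 - 10.255.255.255)
  172.16.0.0/12 (172.16.0.0 - 172.31.255.255)
  192.168.0.0/16 (192.168.0.0 - 192.168.255.255)
Public (not in any RFC 1918 range)


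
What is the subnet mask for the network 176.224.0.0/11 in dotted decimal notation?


/11 means 11 network bits, 21 host bits
Binary: 11111111111000000000000000000000
Mask: 255.224.0.0


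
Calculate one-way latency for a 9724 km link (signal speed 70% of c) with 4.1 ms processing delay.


Speed = 0.7 * 3e5 km/s = 210000 km/s
Propagation delay = 9724 / 210000 = 0.0463 s = 46.3048 ms
Processing delay = 4.1 ms
Total one-way latency = 50.4048 ms


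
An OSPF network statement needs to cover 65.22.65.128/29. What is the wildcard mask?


Subnet mask: 255.255.255.248
Wildcard = 255.255.255.255 - subnet mask
255 - 255 = 0
255 - 255 = 0
255 - 255 = 0
255 - 248 = 7
Wildcard: 0.0.0.7


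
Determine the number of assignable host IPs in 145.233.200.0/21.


Host bits = 32 - 21 = 11
Total addresses = 2^11 = 2048
Usable = total - 2 (network and broadcast)
Usable hosts: 2046


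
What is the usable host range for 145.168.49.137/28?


Network: 145.168.49.128
Broadcast: 145.168.49.143
First usable = network + 1
Last usable = broadcast - 1
Range: 145.168.49.129 to 145.168.49.142


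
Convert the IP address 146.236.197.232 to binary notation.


146 = 10010010
236 = 11101100
197 = 11000101
232 = 11101000
Binary: 10010010.11101100.11000101.11101000


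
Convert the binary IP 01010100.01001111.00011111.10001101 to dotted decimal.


01010100 = 84
01001111 = 79
00011111 = 31
10001101 = 141
IP: 84.79.31.141


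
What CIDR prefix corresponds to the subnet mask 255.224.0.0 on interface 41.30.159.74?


Binary: 11111111.11100000.00000000.00000000
Count leading 1s
Prefix: /11


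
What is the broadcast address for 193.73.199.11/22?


Network: 193.73.196.0/22
Host bits = 10
Set all host bits to 1:
Broadcast: 193.73.199.255


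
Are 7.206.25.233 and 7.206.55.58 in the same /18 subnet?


Mask: 255.255.192.0
7.206.25.233 AND mask = 7.206.0.0
7.206.55.58 AND mask = 7.206.0.0
Yes, same subnet (7.206.0.0)


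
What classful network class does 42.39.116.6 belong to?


First octet: 42
Binary: 00101010
0xxxxxxx -> Class A (1-126)
Class A, default mask 255.0.0.0 (/8)


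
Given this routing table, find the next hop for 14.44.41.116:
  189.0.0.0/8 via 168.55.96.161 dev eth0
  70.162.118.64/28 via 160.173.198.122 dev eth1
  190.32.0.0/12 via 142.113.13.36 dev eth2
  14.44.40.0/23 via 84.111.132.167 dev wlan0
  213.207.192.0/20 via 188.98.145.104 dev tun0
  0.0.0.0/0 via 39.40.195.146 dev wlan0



Longest prefix match for 14.44.41.116:
  /8 189.0.0.0: no
  /28 70.162.118.64: no
  /12 190.32.0.0: no
  /23 14.44.40.0: MATCH
  /20 213.207.192.0: no
  /0 0.0.0.0: MATCH
Selected: next-hop 84.111.132.167 via wlan0 (matched /23)


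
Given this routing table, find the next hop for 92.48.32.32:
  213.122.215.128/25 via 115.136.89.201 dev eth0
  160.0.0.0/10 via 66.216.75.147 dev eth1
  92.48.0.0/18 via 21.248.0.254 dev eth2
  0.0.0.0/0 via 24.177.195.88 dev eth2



Longest prefix match for 92.48.32.32:
  /25 213.122.215.128: no
  /10 160.0.0.0: no
  /18 92.48.0.0: MATCH
  /0 0.0.0.0: MATCH
Selected: next-hop 21.248.0.254 via eth2 (matched /18)


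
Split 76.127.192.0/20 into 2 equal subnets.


New prefix = 20 + 1 = 21
Each subnet has 2048 addresses
  76.127.192.0/21
  76.127.200.0/21
Subnets: 76.127.192.0/21, 76.127.200.0/21


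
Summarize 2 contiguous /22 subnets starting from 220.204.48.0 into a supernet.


Original prefix: /22
Number of subnets: 2 = 2^1
New prefix = 22 - 1 = 21
Supernet: 220.204.48.0/21


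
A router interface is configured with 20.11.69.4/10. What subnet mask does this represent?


/10 means 10 network bits, 22 host bits
Binary: 11111111110000000000000000000000
Mask: 255.192.0.0


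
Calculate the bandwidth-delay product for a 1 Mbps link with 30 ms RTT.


BDP = bandwidth * RTT
= 1 Mbps * 30 ms
= 1 * 1e6 * 30 / 1000 bits
= 30000 bits
= 3750 bytes
= 3.6621 KB
BDP = 30000 bits (3750 bytes)


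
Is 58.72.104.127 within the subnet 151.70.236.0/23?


Subnet network: 151.70.236.0
Test IP AND mask: 58.72.104.0
No, 58.72.104.127 is not in 151.70.236.0/23


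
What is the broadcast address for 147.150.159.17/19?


Network: 147.150.128.0/19
Host bits = 13
Set all host bits to 1:
Broadcast: 147.150.159.255


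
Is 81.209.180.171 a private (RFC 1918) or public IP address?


RFC 1918 private ranges:
  10.0.0.0/8 (10.0.0.0 - 10.255.255.255)
  172.16.0.0/12 (172.16.0.0 - 172.31.255.255)
  192.168.0.0/16 (192.168.0.0 - 192.168.255.255)
Public (not in any RFC 1918 range)


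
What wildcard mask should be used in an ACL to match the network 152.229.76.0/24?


Subnet mask: 255.255.255.0
Wildcard = 255.255.255.255 - subnet mask
255 - 255 = 0
255 - 255 = 0
255 - 255 = 0
255 - 0 = 255
Wildcard: 0.0.0.255


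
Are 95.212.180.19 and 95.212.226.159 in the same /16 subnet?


Mask: 255.255.0.0
95.212.180.19 AND mask = 95.212.0.0
95.212.226.159 AND mask = 95.212.0.0
Yes, same subnet (95.212.0.0)


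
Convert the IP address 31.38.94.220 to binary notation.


31 = 00011111
38 = 00100110
94 = 01011110
220 = 11011100
Binary: 00011111.00100110.01011110.11011100


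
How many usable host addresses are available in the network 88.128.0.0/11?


Host bits = 32 - 11 = 21
Total addresses = 2^21 = 2097152
Usable = total - 2 (network and broadcast)
Usable hosts: 2097150


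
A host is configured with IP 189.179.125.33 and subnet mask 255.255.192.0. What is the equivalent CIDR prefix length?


Binary: 11111111.11111111.11000000.00000000
Count leading 1s
Prefix: /18


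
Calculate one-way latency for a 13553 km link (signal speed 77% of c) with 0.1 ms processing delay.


Speed = 0.77 * 3e5 km/s = 231000 km/s
Propagation delay = 13553 / 231000 = 0.0587 s = 58.671 ms
Processing delay = 0.1 ms
Total one-way latency = 58.771 ms


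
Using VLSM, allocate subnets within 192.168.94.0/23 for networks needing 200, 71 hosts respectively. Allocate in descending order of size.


200 hosts -> /24 (254 usable): 192.168.94.0/24
71 hosts -> /25 (126 usable): 192.168.95.0/25
Allocation: 192.168.94.0/24 (200 hosts, 254 usable); 192.168.95.0/25 (71 hosts, 126 usable)


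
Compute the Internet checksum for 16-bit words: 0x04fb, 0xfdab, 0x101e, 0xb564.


Sum all words (with carry folding):
+ 0x04fb = 0x04fb
+ 0xfdab = 0x02a7
+ 0x101e = 0x12c5
+ 0xb564 = 0xc829
One's complement: ~0xc829
Checksum = 0x37d6


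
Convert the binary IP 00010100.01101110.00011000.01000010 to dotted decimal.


00010100 = 20
01101110 = 110
00011000 = 24
01000010 = 66
IP: 20.110.24.66


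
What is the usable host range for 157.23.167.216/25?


Network: 157.23.167.128
Broadcast: 157.23.167.255
First usable = network + 1
Last usable = broadcast - 1
Range: 157.23.167.129 to 157.23.167.254


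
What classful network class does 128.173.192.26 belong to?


First octet: 128
Binary: 10000000
10xxxxxx -> Class B (128-191)
Class B, default mask 255.255.0.0 (/16)


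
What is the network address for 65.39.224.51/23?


IP:   01000001.00100111.11100000.00110011
Mask: 11111111.11111111.11111110.00000000
AND operation:
Net:  01000001.00100111.11100000.00000000
Network: 65.39.224.0/23


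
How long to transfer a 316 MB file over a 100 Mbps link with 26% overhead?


Effective throughput = 100 * (1 - 26/100) = 74 Mbps
File size in Mb = 316 * 8 = 2528 Mb
Time = 2528 / 74
Time = 34.1622 seconds


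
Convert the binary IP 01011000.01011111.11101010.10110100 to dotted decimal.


01011000 = 88
01011111 = 95
11101010 = 234
10110100 = 180
IP: 88.95.234.180


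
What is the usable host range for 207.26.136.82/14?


Network: 207.24.0.0
Broadcast: 207.27.255.255
First usable = network + 1
Last usable = broadcast - 1
Range: 207.24.0.1 to 207.27.255.254


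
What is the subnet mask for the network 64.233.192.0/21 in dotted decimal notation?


/21 means 21 network bits, 11 host bits
Binary: 11111111111111111111100000000000
Mask: 255.255.248.0


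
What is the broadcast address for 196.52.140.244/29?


Network: 196.52.140.240/29
Host bits = 3
Set all host bits to 1:
Broadcast: 196.52.140.247


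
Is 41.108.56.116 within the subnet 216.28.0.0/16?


Subnet network: 216.28.0.0
Test IP AND mask: 41.108.0.0
No, 41.108.56.116 is not in 216.28.0.0/16


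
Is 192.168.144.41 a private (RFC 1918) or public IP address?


RFC 1918 private ranges:
  10.0.0.0/8 (10.0.0.0 - 10.255.255.255)
  172.16.0.0/12 (172.16.0.0 - 172.31.255.255)
  192.168.0.0/16 (192.168.0.0 - 192.168.255.255)
Private (in 192.168.0.0/16)


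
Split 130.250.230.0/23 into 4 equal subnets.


New prefix = 23 + 2 = 25
Each subnet has 128 addresses
  130.250.230.0/25
  130.250.230.128/25
  130.250.231.0/25
  130.250.231.128/25
Subnets: 130.250.230.0/25, 130.250.230.128/25, 130.250.231.0/25, 130.250.231.128/25


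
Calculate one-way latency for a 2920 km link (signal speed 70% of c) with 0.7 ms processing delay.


Speed = 0.7 * 3e5 km/s = 210000 km/s
Propagation delay = 2920 / 210000 = 0.0139 s = 13.9048 ms
Processing delay = 0.7 ms
Total one-way latency = 14.6048 ms


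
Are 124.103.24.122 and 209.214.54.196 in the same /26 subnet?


Mask: 255.255.255.192
124.103.24.122 AND mask = 124.103.24.64
209.214.54.196 AND mask = 209.214.54.192
No, different subnets (124.103.24.64 vs 209.214.54.192)


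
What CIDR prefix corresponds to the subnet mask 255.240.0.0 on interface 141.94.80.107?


Binary: 11111111.11110000.00000000.00000000
Count leading 1s
Prefix: /12


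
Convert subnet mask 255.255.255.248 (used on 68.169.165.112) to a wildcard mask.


Subnet mask: 255.255.255.248
Wildcard = 255.255.255.255 - subnet mask
255 - 255 = 0
255 - 255 = 0
255 - 255 = 0
255 - 248 = 7
Wildcard: 0.0.0.7


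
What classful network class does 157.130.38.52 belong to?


First octet: 157
Binary: 10011101
10xxxxxx -> Class B (128-191)
Class B, default mask 255.255.0.0 (/16)


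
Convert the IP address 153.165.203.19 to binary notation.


153 = 10011001
165 = 10100101
203 = 11001011
19 = 00010011
Binary: 10011001.10100101.11001011.00010011


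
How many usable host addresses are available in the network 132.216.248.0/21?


Host bits = 32 - 21 = 11
Total addresses = 2^11 = 2048
Usable = total - 2 (network and broadcast)
Usable hosts: 2046


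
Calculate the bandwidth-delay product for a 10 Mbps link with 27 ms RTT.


BDP = bandwidth * RTT
= 10 Mbps * 27 ms
= 10 * 1e6 * 27 / 1000 bits
= 270000 bits
= 33750 bytes
= 32.959 KB
BDP = 270000 bits (33750 bytes)


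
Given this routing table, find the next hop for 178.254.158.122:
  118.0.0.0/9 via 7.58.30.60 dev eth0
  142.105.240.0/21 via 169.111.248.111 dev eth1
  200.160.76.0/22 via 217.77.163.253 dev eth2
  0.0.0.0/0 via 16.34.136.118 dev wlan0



Longest prefix match for 178.254.158.122:
  /9 118.0.0.0: no
  /21 142.105.240.0: no
  /22 200.160.76.0: no
  /0 0.0.0.0: MATCH
Selected: next-hop 16.34.136.118 via wlan0 (matched /0)


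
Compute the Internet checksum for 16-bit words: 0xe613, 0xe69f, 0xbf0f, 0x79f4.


Sum all words (with carry folding):
+ 0xe613 = 0xe613
+ 0xe69f = 0xccb3
+ 0xbf0f = 0x8bc3
+ 0x79f4 = 0x05b8
One's complement: ~0x05b8
Checksum = 0xfa47


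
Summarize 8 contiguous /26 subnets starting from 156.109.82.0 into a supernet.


Original prefix: /26
Number of subnets: 8 = 2^3
New prefix = 26 - 3 = 23
Supernet: 156.109.82.0/23


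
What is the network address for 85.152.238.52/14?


IP:   01010101.10011000.11101110.00110100
Mask: 11111111.11111100.00000000.00000000
AND operation:
Net:  01010101.10011000.00000000.00000000
Network: 85.152.0.0/14


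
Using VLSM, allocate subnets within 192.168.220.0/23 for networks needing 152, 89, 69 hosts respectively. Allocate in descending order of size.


152 hosts -> /24 (254 usable): 192.168.220.0/24
89 hosts -> /25 (126 usable): 192.168.221.0/25
69 hosts -> /25 (126 usable): 192.168.221.128/25
Allocation: 192.168.220.0/24 (152 hosts, 254 usable); 192.168.221.0/25 (89 hosts, 126 usable); 192.168.221.128/25 (69 hosts, 126 usable)


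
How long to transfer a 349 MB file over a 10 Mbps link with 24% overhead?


Effective throughput = 10 * (1 - 24/100) = 7.6 Mbps
File size in Mb = 349 * 8 = 2792 Mb
Time = 2792 / 7.6
Time = 367.3684 seconds


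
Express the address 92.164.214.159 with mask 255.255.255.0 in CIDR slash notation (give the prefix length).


Binary: 11111111.11111111.11111111.00000000
Count leading 1s
Prefix: /24


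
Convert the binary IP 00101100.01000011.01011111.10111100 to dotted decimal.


00101100 = 44
01000011 = 67
01011111 = 95
10111100 = 188
IP: 44.67.95.188


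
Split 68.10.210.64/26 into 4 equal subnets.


New prefix = 26 + 2 = 28
Each subnet has 16 addresses
  68.10.210.64/28
  68.10.210.80/28
  68.10.210.96/28
  68.10.210.112/28
Subnets: 68.10.210.64/28, 68.10.210.80/28, 68.10.210.96/28, 68.10.210.112/28


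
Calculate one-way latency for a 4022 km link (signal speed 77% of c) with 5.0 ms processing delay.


Speed = 0.77 * 3e5 km/s = 231000 km/s
Propagation delay = 4022 / 231000 = 0.0174 s = 17.4113 ms
Processing delay = 5.0 ms
Total one-way latency = 22.4113 ms


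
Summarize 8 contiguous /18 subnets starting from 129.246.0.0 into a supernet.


Original prefix: /18
Number of subnets: 8 = 2^3
New prefix = 18 - 3 = 15
Supernet: 129.246.0.0/15


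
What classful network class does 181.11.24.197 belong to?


First octet: 181
Binary: 10110101
10xxxxxx -> Class B (128-191)
Class B, default mask 255.255.0.0 (/16)


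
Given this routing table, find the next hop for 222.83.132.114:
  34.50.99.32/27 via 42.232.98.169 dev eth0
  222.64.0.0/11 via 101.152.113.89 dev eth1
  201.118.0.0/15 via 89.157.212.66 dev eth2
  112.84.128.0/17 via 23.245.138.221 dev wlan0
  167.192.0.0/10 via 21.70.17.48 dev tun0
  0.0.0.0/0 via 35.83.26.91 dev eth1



Longest prefix match for 222.83.132.114:
  /27 34.50.99.32: no
  /11 222.64.0.0: MATCH
  /15 201.118.0.0: no
  /17 112.84.128.0: no
  /10 167.192.0.0: no
  /0 0.0.0.0: MATCH
Selected: next-hop 101.152.113.89 via eth1 (matched /11)


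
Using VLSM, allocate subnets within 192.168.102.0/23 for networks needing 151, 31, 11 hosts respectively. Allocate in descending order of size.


151 hosts -> /24 (254 usable): 192.168.102.0/24
31 hosts -> /26 (62 usable): 192.168.103.0/26
11 hosts -> /28 (14 usable): 192.168.103.64/28
Allocation: 192.168.102.0/24 (151 hosts, 254 usable); 192.168.103.0/26 (31 hosts, 62 usable); 192.168.103.64/28 (11 hosts, 14 usable)


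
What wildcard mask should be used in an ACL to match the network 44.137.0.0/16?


Subnet mask: 255.255.0.0
Wildcard = 255.255.255.255 - subnet mask
255 - 255 = 0
255 - 255 = 0
255 - 0 = 255
255 - 0 = 255
Wildcard: 0.0.255.255


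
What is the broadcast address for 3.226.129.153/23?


Network: 3.226.128.0/23
Host bits = 9
Set all host bits to 1:
Broadcast: 3.226.129.255


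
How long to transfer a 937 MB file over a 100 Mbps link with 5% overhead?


Effective throughput = 100 * (1 - 5/100) = 95 Mbps
File size in Mb = 937 * 8 = 7496 Mb
Time = 7496 / 95
Time = 78.9053 seconds


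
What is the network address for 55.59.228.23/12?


IP:   00110111.00111011.11100100.00010111
Mask: 11111111.11110000.00000000.00000000
AND operation:
Net:  00110111.00110000.00000000.00000000
Network: 55.48.0.0/12


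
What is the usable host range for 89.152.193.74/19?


Network: 89.152.192.0
Broadcast: 89.152.223.255
First usable = network + 1
Last usable = broadcast - 1
Range: 89.152.192.1 to 89.152.223.254


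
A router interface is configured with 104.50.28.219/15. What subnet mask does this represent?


/15 means 15 network bits, 17 host bits
Binary: 11111111111111100000000000000000
Mask: 255.254.0.0


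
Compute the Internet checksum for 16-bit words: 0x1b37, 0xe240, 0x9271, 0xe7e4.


Sum all words (with carry folding):
+ 0x1b37 = 0x1b37
+ 0xe240 = 0xfd77
+ 0x9271 = 0x8fe9
+ 0xe7e4 = 0x77ce
One's complement: ~0x77ce
Checksum = 0x8831


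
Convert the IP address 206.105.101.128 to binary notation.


206 = 11001110
105 = 01101001
101 = 01100101
128 = 10000000
Binary: 11001110.01101001.01100101.10000000


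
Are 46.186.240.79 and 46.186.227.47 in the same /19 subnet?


Mask: 255.255.224.0
46.186.240.79 AND mask = 46.186.224.0
46.186.227.47 AND mask = 46.186.224.0
Yes, same subnet (46.186.224.0)


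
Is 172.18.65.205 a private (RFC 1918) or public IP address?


RFC 1918 private ranges:
  10.0.0.0/8 (10.0.0.0 - 10.255.255.255)
  172.16.0.0/12 (172.16.0.0 - 172.31.255.255)
  192.168.0.0/16 (192.168.0.0 - 192.168.255.255)
Private (in 172.16.0.0/12)


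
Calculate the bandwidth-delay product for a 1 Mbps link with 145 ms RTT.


BDP = bandwidth * RTT
= 1 Mbps * 145 ms
= 1 * 1e6 * 145 / 1000 bits
= 145000 bits
= 18125 bytes
= 17.7002 KB
BDP = 145000 bits (18125 bytes)


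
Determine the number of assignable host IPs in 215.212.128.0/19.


Host bits = 32 - 19 = 13
Total addresses = 2^13 = 8192
Usable = total - 2 (network and broadcast)
Usable hosts: 8190


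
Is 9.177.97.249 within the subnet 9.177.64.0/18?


Subnet network: 9.177.64.0
Test IP AND mask: 9.177.64.0
Yes, 9.177.97.249 is in 9.177.64.0/18


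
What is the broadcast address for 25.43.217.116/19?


Network: 25.43.192.0/19
Host bits = 13
Set all host bits to 1:
Broadcast: 25.43.223.255


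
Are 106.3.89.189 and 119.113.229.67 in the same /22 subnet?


Mask: 255.255.252.0
106.3.89.189 AND mask = 106.3.88.0
119.113.229.67 AND mask = 119.113.228.0
No, different subnets (106.3.88.0 vs 119.113.228.0)
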